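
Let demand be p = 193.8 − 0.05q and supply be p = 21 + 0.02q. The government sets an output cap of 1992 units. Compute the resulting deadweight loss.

Competitive equilibrium: 193.8 − 0.05q = 21 + 0.02q → q* = 2468.5714, p* = 70.3714.
At q = 1992: demand price = 193.8 − 0.05·1992 = 94.2; supply price = 21 + 0.02·1992 = 60.84.
Δq = 2468.5714 − 1992 = 476.5714; wedge = 94.2 − 60.84 = 33.36.
Deadweight loss = ½ × 476.5714 × 33.36 = 7949.21.

7949.21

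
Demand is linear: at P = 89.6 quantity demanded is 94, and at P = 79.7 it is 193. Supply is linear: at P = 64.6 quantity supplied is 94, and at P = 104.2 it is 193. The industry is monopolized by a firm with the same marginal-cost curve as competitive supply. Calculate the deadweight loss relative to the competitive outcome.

Demand slope = (79.7 − 89.6)/(193 − 94) = −0.1, so P = 99 − 0.1Q.
Supply slope = (104.2 − 64.6)/(193 − 94) = 0.4, so P = 27 + 0.4Q.
Competitive equilibrium: 99 − 0.1Q = 27 + 0.4Q → Q* = 144, P* = 84.6.
Marginal revenue: MR = 99 − 0.2Q. Set MR = MC: 99 − 0.2Q = 27 + 0.4Q → Q_m = 120.
Price P_m = 99 − 0.1·120 = 87; MC(Q_m) = 27 + 0.4·120 = 75.
Competitive Q* = 144, so ΔQ = 24; wedge = 87 − 75 = 12.
Deadweight loss = ½ × 24 × 12 = 144.

144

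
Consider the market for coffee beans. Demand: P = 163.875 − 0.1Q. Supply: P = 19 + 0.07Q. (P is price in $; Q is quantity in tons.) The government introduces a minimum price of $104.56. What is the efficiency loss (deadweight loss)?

$5704.35

Competitive equilibrium: 163.875 − 0.1Q = 19 + 0.07Q → Q* = 852.2059, P* = 78.6544.
At the floor P = 104.56, quantity demanded = (163.875 − 104.56)/0.1 = 593.15.
Sellers' marginal cost at Q' = 593.15: 19 + 0.07·593.15 = 60.5205.
ΔQ = 852.2059 − 593.15 = 259.0559; wedge = 104.56 − 60.5205 = 44.0395.
The triangle = ½ × 259.0559 × 44.0395 = $5704.35.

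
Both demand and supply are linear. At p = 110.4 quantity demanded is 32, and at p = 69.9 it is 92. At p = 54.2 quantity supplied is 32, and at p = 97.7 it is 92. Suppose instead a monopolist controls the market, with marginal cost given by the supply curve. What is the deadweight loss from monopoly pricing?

385.53

Demand slope = (69.9 − 110.4)/(92 − 32) = −0.675, so p = 132 − 0.675q.
Supply slope = (97.7 − 54.2)/(92 − 32) = 0.725, so p = 31 + 0.725q.
Competitive equilibrium: 132 − 0.675q = 31 + 0.725q → q* = 72.1429, p* = 83.3036.
Marginal revenue: MR = 132 − 1.35q. Set MR = MC: 132 − 1.35q = 31 + 0.725q → q_m = 48.6747.
Price p_m = 132 − 0.675·48.6747 = 99.1446; MC(q_m) = 31 + 0.725·48.6747 = 66.2892.
Competitive q* = 72.1429, so Δq = 23.4682; wedge = 99.1446 − 66.2892 = 32.8554.
The triangle = ½ × 23.4682 × 32.8554 = 385.53.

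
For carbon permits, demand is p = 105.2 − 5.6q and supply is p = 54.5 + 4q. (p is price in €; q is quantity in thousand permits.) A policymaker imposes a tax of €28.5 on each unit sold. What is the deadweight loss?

€42.30 thousand

Competitive equilibrium: 105.2 − 5.6q = 54.5 + 4q → q* = 5.28125, p* = 75.625.
With the tax, the buyer price exceeds the seller price by 28.5: (105.2 − 5.6q) − (54.5 + 4q) = 28.5 → q' = 2.3125.
Δq = 5.28125 − 2.3125 = 2.96875; the wedge equals the tax, 28.5.
Welfare loss = ½ × 2.96875 × 28.5 = €42.30 thousand.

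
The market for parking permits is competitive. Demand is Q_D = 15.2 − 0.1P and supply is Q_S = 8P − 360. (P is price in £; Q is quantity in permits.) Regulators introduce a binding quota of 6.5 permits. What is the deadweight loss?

£83.77

In inverse form: demand P = 152 − 10Q, supply P = 45 + 0.125Q.
Competitive equilibrium: 152 − 10Q = 45 + 0.125Q → Q* = 10.5679, P* = 46.321.
At Q = 6.5: demand price = 152 − 10·6.5 = 87; supply price = 45 + 0.125·6.5 = 45.8125.
ΔQ = 10.5679 − 6.5 = 4.0679; wedge = 87 − 45.8125 = 41.1875.
Welfare loss = ½ × 4.0679 × 41.1875 = £83.77.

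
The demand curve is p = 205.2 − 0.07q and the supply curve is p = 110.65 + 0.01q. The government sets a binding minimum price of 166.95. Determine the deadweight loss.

16151.69

Competitive equilibrium: 205.2 − 0.07q = 110.65 + 0.01q → q* = 1181.875, p* = 122.46875.
At the floor p = 166.95, quantity demanded = (205.2 − 166.95)/0.07 = 546.42857.
Sellers' marginal cost at q' = 546.42857: 110.65 + 0.01·546.42857 = 116.11429.
Δq = 1181.875 − 546.42857 = 635.44643; wedge = 166.95 − 116.11429 = 50.83571.
Welfare loss = ½ × 635.44643 × 50.83571 = 16151.69.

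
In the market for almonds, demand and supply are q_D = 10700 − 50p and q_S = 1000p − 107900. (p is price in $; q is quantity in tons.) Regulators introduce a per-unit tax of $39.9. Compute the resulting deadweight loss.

In inverse form: demand p = 214 − 0.02q, supply p = 107.9 + 0.001q.
Competitive equilibrium: 214 − 0.02q = 107.9 + 0.001q → q* = 5052.381, p* = 112.9524.
With the tax, the buyer price exceeds the seller price by 39.9: (214 − 0.02q) − (107.9 + 0.001q) = 39.9 → q' = 3152.381.
Δq = 5052.381 − 3152.381 = 1900; the wedge equals the tax, 39.9.
Welfare loss = ½ × 1900 × 39.9 = $37905.

$37905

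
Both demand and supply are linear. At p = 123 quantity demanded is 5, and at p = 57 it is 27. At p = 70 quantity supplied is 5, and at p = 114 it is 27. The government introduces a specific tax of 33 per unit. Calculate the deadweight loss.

Demand slope = (57 − 123)/(27 − 5) = −3, so p = 138 − 3q.
Supply slope = (114 − 70)/(27 − 5) = 2, so p = 60 + 2q.
Competitive equilibrium: 138 − 3q = 60 + 2q → q* = 15.6, p* = 91.2.
With the tax, the buyer price exceeds the seller price by 33: (138 − 3q) − (60 + 2q) = 33 → q' = 9.
Δq = 15.6 − 9 = 6.6; the wedge equals the tax, 33.
Welfare loss = ½ × 6.6 × 33 = 108.90.

108.90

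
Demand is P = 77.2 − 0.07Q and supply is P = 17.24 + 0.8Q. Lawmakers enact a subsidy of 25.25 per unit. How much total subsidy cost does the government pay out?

2473.05

Competitive equilibrium: 77.2 − 0.07Q = 17.24 + 0.8Q → Q* = 68.9195, P* = 72.3756.
The subsidy lowers effective supply by 25.25: P = 0.8Q − 8.01.
New quantity: 77.2 − 0.07Q = 0.8Q − 8.01 → Q' = 97.9425.
Total subsidy cost = 25.25 × 97.9425 = 2473.05.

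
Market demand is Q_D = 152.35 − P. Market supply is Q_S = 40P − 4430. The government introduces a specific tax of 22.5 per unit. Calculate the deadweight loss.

246.95

In inverse form: demand P = 152.35 − Q, supply P = 110.75 + 0.025Q.
Competitive equilibrium: 152.35 − Q = 110.75 + 0.025Q → Q* = 40.5854, P* = 111.7646.
With the tax, the buyer price exceeds the seller price by 22.5: (152.35 − Q) − (110.75 + 0.025Q) = 22.5 → Q' = 18.6341.
ΔQ = 40.5854 − 18.6341 = 21.9513; the wedge equals the tax, 22.5.
Welfare loss = ½ × 21.9513 × 22.5 = 246.95.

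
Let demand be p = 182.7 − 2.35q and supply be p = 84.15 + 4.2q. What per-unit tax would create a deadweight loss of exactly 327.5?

65.5

Competitive equilibrium: 182.7 − 2.35q = 84.15 + 4.2q → q* = 15.0458, p* = 147.3424.
A tax t gives Δq = t/6.55 and wedge t, so DWL = t²/13.1.
t²/13.1 = 327.5 → t² = 4290.25 → t = 65.5.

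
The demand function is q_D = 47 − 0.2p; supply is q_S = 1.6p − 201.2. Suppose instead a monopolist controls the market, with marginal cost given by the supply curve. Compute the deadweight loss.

234.95

In inverse form: demand p = 235 − 5q, supply p = 125.75 + 0.625q.
Competitive equilibrium: 235 − 5q = 125.75 + 0.625q → q* = 19.4222, p* = 137.8889.
Marginal revenue: MR = 235 − 10q. Set MR = MC: 235 − 10q = 125.75 + 0.625q → q_m = 10.2824.
Price p_m = 235 − 5·10.2824 = 183.588; MC(q_m) = 125.75 + 0.625·10.2824 = 132.1765.
Competitive q* = 19.4222, so Δq = 9.1398; wedge = 183.588 − 132.1765 = 51.4115.
Deadweight loss = ½ × 9.1398 × 51.4115 = 234.95.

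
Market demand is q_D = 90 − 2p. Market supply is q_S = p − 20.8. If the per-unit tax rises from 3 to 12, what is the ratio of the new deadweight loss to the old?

16

In inverse form: demand p = 45 − 0.5q, supply p = 20.8 + q.
Competitive equilibrium: 45 − 0.5q = 20.8 + q → q* = 16.1333, p* = 36.9333.
For a per-unit tax t: Δq = t/1.5, so DWL = ½·t·(t/1.5) = t²/3.
At t = 3: DWL = 3. At t = 12: DWL = 48.
Ratio = (12/3)² = 16.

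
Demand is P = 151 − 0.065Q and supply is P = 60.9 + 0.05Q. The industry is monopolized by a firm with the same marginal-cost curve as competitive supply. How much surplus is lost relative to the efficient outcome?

Competitive equilibrium: 151 − 0.065Q = 60.9 + 0.05Q → Q* = 783.4783, P* = 100.0739.
Marginal revenue: MR = 151 − 0.13Q. Set MR = MC: 151 − 0.13Q = 60.9 + 0.05Q → Q_m = 500.5556.
Price P_m = 151 − 0.065·500.5556 = 118.4639; MC(Q_m) = 60.9 + 0.05·500.5556 = 85.9278.
Competitive Q* = 783.4783, so ΔQ = 282.9227; wedge = 118.4639 − 85.9278 = 32.5361.
The triangle = ½ × 282.9227 × 32.5361 = 4602.60.

4602.60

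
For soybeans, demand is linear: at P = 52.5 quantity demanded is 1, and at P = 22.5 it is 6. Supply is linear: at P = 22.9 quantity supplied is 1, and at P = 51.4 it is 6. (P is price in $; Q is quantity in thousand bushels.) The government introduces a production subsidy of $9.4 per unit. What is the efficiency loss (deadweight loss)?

$3.78 thousand

Demand slope = (22.5 − 52.5)/(6 − 1) = −6, so P = 58.5 − 6Q.
Supply slope = (51.4 − 22.9)/(6 − 1) = 5.7, so P = 17.2 + 5.7Q.
Competitive equilibrium: 58.5 − 6Q = 17.2 + 5.7Q → Q* = 3.5299, P* = 37.3205.
The subsidy lowers effective supply by 9.4: P = 7.8 + 5.7Q.
New quantity: 58.5 − 6Q = 7.8 + 5.7Q → Q' = 4.3333.
Overproduction ΔQ = 4.3333 − 3.5299 = 0.8034; wedge = subsidy = 9.4.
The triangle = ½ × 0.8034 × 9.4 = $3.78 thousand.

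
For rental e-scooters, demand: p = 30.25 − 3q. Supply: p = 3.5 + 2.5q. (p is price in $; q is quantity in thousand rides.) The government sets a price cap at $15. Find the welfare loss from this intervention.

Competitive equilibrium: 30.25 − 3q = 3.5 + 2.5q → q* = 4.8636, p* = 15.6591.
At the ceiling p = 15, quantity supplied = (15 − 3.5)/2.5 = 4.6.
Willingness to pay at q' = 4.6: 30.25 − 3·4.6 = 16.45.
Δq = 4.8636 − 4.6 = 0.2636; wedge = 16.45 − 15 = 1.45.
DWL = ½ × 0.2636 × 1.45 = $0.19 thousand.

$0.19 thousand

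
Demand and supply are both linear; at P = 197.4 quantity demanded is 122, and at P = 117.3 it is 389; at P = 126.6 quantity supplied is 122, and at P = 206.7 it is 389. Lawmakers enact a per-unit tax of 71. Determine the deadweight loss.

4200.83

Demand slope = (117.3 − 197.4)/(389 − 122) = −0.3, so P = 234 − 0.3Q.
Supply slope = (206.7 − 126.6)/(389 − 122) = 0.3, so P = 90 + 0.3Q.
Competitive equilibrium: 234 − 0.3Q = 90 + 0.3Q → Q* = 240, P* = 162.
With the tax, the buyer price exceeds the seller price by 71: (234 − 0.3Q) − (90 + 0.3Q) = 71 → Q' = 121.6667.
ΔQ = 240 − 121.6667 = 118.3333; the wedge equals the tax, 71.
DWL = ½ × 118.3333 × 71 = 4200.83.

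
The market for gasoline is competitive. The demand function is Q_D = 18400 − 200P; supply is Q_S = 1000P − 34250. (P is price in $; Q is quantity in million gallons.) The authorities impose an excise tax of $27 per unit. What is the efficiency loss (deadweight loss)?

$60750 million

In inverse form: demand P = 92 − 0.005Q, supply P = 34.25 + 0.001Q.
Competitive equilibrium: 92 − 0.005Q = 34.25 + 0.001Q → Q* = 9625, P* = 43.875.
With the tax, the buyer price exceeds the seller price by 27: (92 − 0.005Q) − (34.25 + 0.001Q) = 27 → Q' = 5125.
ΔQ = 9625 − 5125 = 4500; the wedge equals the tax, 27.
Welfare loss = ½ × 4500 × 27 = $60750 million.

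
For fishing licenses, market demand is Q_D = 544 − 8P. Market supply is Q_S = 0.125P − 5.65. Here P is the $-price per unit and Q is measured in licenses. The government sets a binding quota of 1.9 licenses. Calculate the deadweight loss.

$3.34

In inverse form: demand P = 68 − 0.125Q, supply P = 45.2 + 8Q.
Competitive equilibrium: 68 − 0.125Q = 45.2 + 8Q → Q* = 2.8062, P* = 67.6492.
At Q = 1.9: demand price = 68 − 0.125·1.9 = 67.7625; supply price = 45.2 + 8·1.9 = 60.4.
ΔQ = 2.8062 − 1.9 = 0.9062; wedge = 67.7625 − 60.4 = 7.3625.
The triangle = ½ × 0.9062 × 7.3625 = $3.34.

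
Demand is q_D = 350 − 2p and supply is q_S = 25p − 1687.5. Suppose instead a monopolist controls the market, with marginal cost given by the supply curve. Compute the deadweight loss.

In inverse form: demand p = 175 − 0.5q, supply p = 67.5 + 0.04q.
Competitive equilibrium: 175 − 0.5q = 67.5 + 0.04q → q* = 199.0741, p* = 75.463.
Marginal revenue: MR = 175 − q. Set MR = MC: 175 − q = 67.5 + 0.04q → q_m = 103.3654.
Price p_m = 175 − 0.5·103.3654 = 123.3173; MC(q_m) = 67.5 + 0.04·103.3654 = 71.6346.
Competitive q* = 199.0741, so Δq = 95.7087; wedge = 123.3173 − 71.6346 = 51.6827.
The triangle = ½ × 95.7087 × 51.6827 = 2473.24.

2473.24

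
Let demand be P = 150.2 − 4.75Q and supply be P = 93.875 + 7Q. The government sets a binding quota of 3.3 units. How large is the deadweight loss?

13.11

Competitive equilibrium: 150.2 − 4.75Q = 93.875 + 7Q → Q* = 4.7936, P* = 127.4303.
At Q = 3.3: demand price = 150.2 − 4.75·3.3 = 134.525; supply price = 93.875 + 7·3.3 = 116.975.
ΔQ = 4.7936 − 3.3 = 1.4936; wedge = 134.525 − 116.975 = 17.55.
Welfare loss = ½ × 1.4936 × 17.55 = 13.11.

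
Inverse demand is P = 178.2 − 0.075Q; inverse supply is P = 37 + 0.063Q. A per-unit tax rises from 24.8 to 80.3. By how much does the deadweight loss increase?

21134.24

Competitive equilibrium: 178.2 − 0.075Q = 37 + 0.063Q → Q* = 1023.1884, P* = 101.4609.
For a per-unit tax t: ΔQ = t/0.138, so DWL = ½·t·(t/0.138) = t²/0.276.
At t = 24.8: DWL = 2228.406. At t = 80.3: DWL = 23362.645.
Increase = 23362.645 − 2228.406 = 21134.24.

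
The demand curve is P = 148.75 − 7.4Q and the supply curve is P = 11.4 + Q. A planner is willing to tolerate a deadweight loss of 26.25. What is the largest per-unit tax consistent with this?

21

Competitive equilibrium: 148.75 − 7.4Q = 11.4 + Q → Q* = 16.3512, P* = 27.7512.
A tax t gives ΔQ = t/8.4 and wedge t, so DWL = t²/16.8.
t²/16.8 = 26.25 → t² = 441 → t = 21.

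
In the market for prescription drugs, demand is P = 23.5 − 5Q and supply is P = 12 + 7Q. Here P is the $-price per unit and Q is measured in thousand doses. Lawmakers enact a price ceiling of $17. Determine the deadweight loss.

$0.36 thousand

Competitive equilibrium: 23.5 − 5Q = 12 + 7Q → Q* = 0.9583, P* = 18.7083.
At the ceiling P = 17, quantity supplied = (17 − 12)/7 = 0.7143.
Willingness to pay at Q' = 0.7143: 23.5 − 5·0.7143 = 19.9285.
ΔQ = 0.9583 − 0.7143 = 0.244; wedge = 19.9285 − 17 = 2.9285.
DWL = ½ × 0.244 × 2.9285 = $0.36 thousand.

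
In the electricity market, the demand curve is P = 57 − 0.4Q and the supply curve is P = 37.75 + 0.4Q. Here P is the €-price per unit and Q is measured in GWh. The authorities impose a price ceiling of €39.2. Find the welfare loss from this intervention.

€167.08

Competitive equilibrium: 57 − 0.4Q = 37.75 + 0.4Q → Q* = 24.0625, P* = 47.375.
At the ceiling P = 39.2, quantity supplied = (39.2 − 37.75)/0.4 = 3.625.
Willingness to pay at Q' = 3.625: 57 − 0.4·3.625 = 55.55.
ΔQ = 24.0625 − 3.625 = 20.4375; wedge = 55.55 − 39.2 = 16.35.
DWL = ½ × 20.4375 × 16.35 = €167.08.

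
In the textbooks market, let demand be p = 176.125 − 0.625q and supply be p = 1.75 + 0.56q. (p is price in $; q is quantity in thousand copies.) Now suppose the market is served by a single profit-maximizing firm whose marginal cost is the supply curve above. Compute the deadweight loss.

$1529.76 thousand

Competitive equilibrium: 176.125 − 0.625q = 1.75 + 0.56q → q* = 147.1519, p* = 84.1551.
Marginal revenue: MR = 176.125 − 1.25q. Set MR = MC: 176.125 − 1.25q = 1.75 + 0.56q → q_m = 96.3398.
Price p_m = 176.125 − 0.625·96.3398 = 115.9126; MC(q_m) = 1.75 + 0.56·96.3398 = 55.7003.
Competitive q* = 147.1519, so Δq = 50.8121; wedge = 115.9126 − 55.7003 = 60.2123.
The triangle = ½ × 50.8121 × 60.2123 = $1529.76 thousand.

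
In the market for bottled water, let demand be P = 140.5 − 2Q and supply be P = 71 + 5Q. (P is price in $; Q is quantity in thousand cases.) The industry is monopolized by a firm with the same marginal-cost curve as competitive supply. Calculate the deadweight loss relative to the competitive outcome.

$17.04 thousand

Competitive equilibrium: 140.5 − 2Q = 71 + 5Q → Q* = 9.9286, P* = 120.6429.
Marginal revenue: MR = 140.5 − 4Q. Set MR = MC: 140.5 − 4Q = 71 + 5Q → Q_m = 7.7222.
Price P_m = 140.5 − 2·7.7222 = 125.0556; MC(Q_m) = 71 + 5·7.7222 = 109.611.
Competitive Q* = 9.9286, so ΔQ = 2.2064; wedge = 125.0556 − 109.611 = 15.4446.
Welfare loss = ½ × 2.2064 × 15.4446 = $17.04 thousand.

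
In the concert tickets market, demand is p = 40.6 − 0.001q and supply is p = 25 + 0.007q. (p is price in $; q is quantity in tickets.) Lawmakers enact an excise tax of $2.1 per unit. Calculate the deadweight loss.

Competitive equilibrium: 40.6 − 0.001q = 25 + 0.007q → q* = 1950, p* = 38.65.
With the tax, the buyer price exceeds the seller price by 2.1: (40.6 − 0.001q) − (25 + 0.007q) = 2.1 → q' = 1687.5.
Δq = 1950 − 1687.5 = 262.5; the wedge equals the tax, 2.1.
DWL = ½ × 262.5 × 2.1 = $275.625.

$275.625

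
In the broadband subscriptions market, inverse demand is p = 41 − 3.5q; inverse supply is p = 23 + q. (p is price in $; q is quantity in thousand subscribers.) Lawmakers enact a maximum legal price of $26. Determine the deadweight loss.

$2.25 thousand

Competitive equilibrium: 41 − 3.5q = 23 + q → q* = 4, p* = 27.
At the ceiling p = 26, quantity supplied = (26 − 23)/1 = 3.
Willingness to pay at q' = 3: 41 − 3.5·3 = 30.5.
Δq = 4 − 3 = 1; wedge = 30.5 − 26 = 4.5.
DWL = ½ × 1 × 4.5 = $2.25 thousand.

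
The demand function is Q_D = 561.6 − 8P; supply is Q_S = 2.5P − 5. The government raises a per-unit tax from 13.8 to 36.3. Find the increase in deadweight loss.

In inverse form: demand P = 70.2 − 0.125Q, supply P = 2 + 0.4Q.
Competitive equilibrium: 70.2 − 0.125Q = 2 + 0.4Q → Q* = 129.9048, P* = 53.9619.
For a per-unit tax t: ΔQ = t/0.525, so DWL = ½·t·(t/0.525) = t²/1.05.
At t = 13.8: DWL = 181.371. At t = 36.3: DWL = 1254.943.
Increase = 1254.943 − 181.371 = 1073.57.

1073.57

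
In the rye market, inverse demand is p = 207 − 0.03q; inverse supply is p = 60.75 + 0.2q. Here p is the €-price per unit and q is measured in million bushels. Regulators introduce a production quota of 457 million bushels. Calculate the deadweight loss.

Competitive equilibrium: 207 − 0.03q = 60.75 + 0.2q → q* = 635.8696, p* = 187.9239.
At q = 457: demand price = 207 − 0.03·457 = 193.29; supply price = 60.75 + 0.2·457 = 152.15.
Δq = 635.8696 − 457 = 178.8696; wedge = 193.29 − 152.15 = 41.14.
Deadweight loss = ½ × 178.8696 × 41.14 = €3679.35 million.

€3679.35 million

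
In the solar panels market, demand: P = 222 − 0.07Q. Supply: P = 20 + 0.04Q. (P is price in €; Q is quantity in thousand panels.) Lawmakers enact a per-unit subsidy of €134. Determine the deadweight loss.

Competitive equilibrium: 222 − 0.07Q = 20 + 0.04Q → Q* = 1836.36364, P* = 93.45455.
The subsidy lowers effective supply by 134: P = 0.04Q − 114.
New quantity: 222 − 0.07Q = 0.04Q − 114 → Q' = 3054.54545.
Overproduction ΔQ = 3054.54545 − 1836.36364 = 1218.18181; wedge = subsidy = 134.
The triangle = ½ × 1218.18181 × 134 = €81618.18 thousand.

€81618.18 thousand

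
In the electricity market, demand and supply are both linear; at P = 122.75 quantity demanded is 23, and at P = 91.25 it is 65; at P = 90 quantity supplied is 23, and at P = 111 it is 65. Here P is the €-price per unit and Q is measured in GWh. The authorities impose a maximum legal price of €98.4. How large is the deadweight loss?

€55.225

Demand slope = (91.25 − 122.75)/(65 − 23) = −0.75, so P = 140 − 0.75Q.
Supply slope = (111 − 90)/(65 − 23) = 0.5, so P = 78.5 + 0.5Q.
Competitive equilibrium: 140 − 0.75Q = 78.5 + 0.5Q → Q* = 49.2, P* = 103.1.
At the ceiling P = 98.4, quantity supplied = (98.4 − 78.5)/0.5 = 39.8.
Willingness to pay at Q' = 39.8: 140 − 0.75·39.8 = 110.15.
ΔQ = 49.2 − 39.8 = 9.4; wedge = 110.15 − 98.4 = 11.75.
DWL = ½ × 9.4 × 11.75 = €55.225.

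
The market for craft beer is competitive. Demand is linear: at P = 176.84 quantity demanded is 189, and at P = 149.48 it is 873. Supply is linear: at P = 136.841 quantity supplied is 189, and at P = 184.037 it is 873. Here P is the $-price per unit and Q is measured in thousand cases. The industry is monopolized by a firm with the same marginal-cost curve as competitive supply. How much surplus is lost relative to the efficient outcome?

Demand slope = (149.48 − 176.84)/(873 − 189) = −0.04, so P = 184.4 − 0.04Q.
Supply slope = (184.037 − 136.841)/(873 − 189) = 0.069, so P = 123.8 + 0.069Q.
Competitive equilibrium: 184.4 − 0.04Q = 123.8 + 0.069Q → Q* = 555.9633, P* = 162.16147.
Marginal revenue: MR = 184.4 − 0.08Q. Set MR = MC: 184.4 − 0.08Q = 123.8 + 0.069Q → Q_m = 406.71141.
Price P_m = 184.4 − 0.04·406.71141 = 168.13154; MC(Q_m) = 123.8 + 0.069·406.71141 = 151.86309.
Competitive Q* = 555.9633, so ΔQ = 149.25189; wedge = 168.13154 − 151.86309 = 16.26845.
Welfare loss = ½ × 149.25189 × 16.26845 = $1214.05 thousand.

$1214.05 thousand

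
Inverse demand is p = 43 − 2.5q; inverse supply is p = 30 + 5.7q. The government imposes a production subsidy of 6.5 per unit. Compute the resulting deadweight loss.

Competitive equilibrium: 43 − 2.5q = 30 + 5.7q → q* = 1.5854, p* = 39.0366.
The subsidy lowers effective supply by 6.5: p = 23.5 + 5.7q.
New quantity: 43 − 2.5q = 23.5 + 5.7q → q' = 2.378.
Overproduction Δq = 2.378 − 1.5854 = 0.7926; wedge = subsidy = 6.5.
The triangle = ½ × 0.7926 × 6.5 = 2.58.

2.58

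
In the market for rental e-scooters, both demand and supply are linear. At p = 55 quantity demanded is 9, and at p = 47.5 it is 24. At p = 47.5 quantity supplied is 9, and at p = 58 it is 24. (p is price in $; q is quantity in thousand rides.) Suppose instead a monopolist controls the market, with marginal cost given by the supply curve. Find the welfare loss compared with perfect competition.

Demand slope = (47.5 − 55)/(24 − 9) = −0.5, so p = 59.5 − 0.5q.
Supply slope = (58 − 47.5)/(24 − 9) = 0.7, so p = 41.2 + 0.7q.
Competitive equilibrium: 59.5 − 0.5q = 41.2 + 0.7q → q* = 15.25, p* = 51.875.
Marginal revenue: MR = 59.5 − q. Set MR = MC: 59.5 − q = 41.2 + 0.7q → q_m = 10.7647.
Price p_m = 59.5 − 0.5·10.7647 = 54.1177; MC(q_m) = 41.2 + 0.7·10.7647 = 48.7353.
Competitive q* = 15.25, so Δq = 4.4853; wedge = 54.1177 − 48.7353 = 5.3824.
DWL = ½ × 4.4853 × 5.3824 = $12.07 thousand.

$12.07 thousand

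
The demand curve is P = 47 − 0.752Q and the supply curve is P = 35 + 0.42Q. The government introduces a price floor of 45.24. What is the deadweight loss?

Competitive equilibrium: 47 − 0.752Q = 35 + 0.42Q → Q* = 10.2389, P* = 39.3003.
At the floor P = 45.24, quantity demanded = (47 − 45.24)/0.752 = 2.3404.
Sellers' marginal cost at Q' = 2.3404: 35 + 0.42·2.3404 = 35.983.
ΔQ = 10.2389 − 2.3404 = 7.8985; wedge = 45.24 − 35.983 = 9.257.
DWL = ½ × 7.8985 × 9.257 = 36.56.

36.56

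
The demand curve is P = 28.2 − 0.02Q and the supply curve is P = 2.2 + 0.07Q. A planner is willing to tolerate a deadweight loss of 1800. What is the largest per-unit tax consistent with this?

18

Competitive equilibrium: 28.2 − 0.02Q = 2.2 + 0.07Q → Q* = 288.8889, P* = 22.4222.
A tax t gives ΔQ = t/0.09 and wedge t, so DWL = t²/0.18.
t²/0.18 = 1800 → t² = 324 → t = 18.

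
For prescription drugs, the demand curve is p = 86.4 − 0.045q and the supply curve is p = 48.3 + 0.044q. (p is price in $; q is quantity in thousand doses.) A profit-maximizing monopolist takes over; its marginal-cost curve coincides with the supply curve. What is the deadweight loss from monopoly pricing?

Competitive equilibrium: 86.4 − 0.045q = 48.3 + 0.044q → q* = 428.0899, p* = 67.136.
Marginal revenue: MR = 86.4 − 0.09q. Set MR = MC: 86.4 − 0.09q = 48.3 + 0.044q → q_m = 284.3284.
Price p_m = 86.4 − 0.045·284.3284 = 73.6052; MC(q_m) = 48.3 + 0.044·284.3284 = 60.8104.
Competitive q* = 428.0899, so Δq = 143.7615; wedge = 73.6052 − 60.8104 = 12.7948.
Deadweight loss = ½ × 143.7615 × 12.7948 = $919.70 thousand.

$919.70 thousand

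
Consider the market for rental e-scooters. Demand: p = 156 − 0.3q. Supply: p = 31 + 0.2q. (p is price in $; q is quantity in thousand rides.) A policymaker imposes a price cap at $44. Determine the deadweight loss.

$8556.25 thousand

Competitive equilibrium: 156 − 0.3q = 31 + 0.2q → q* = 250, p* = 81.
At the ceiling p = 44, quantity supplied = (44 − 31)/0.2 = 65.
Willingness to pay at q' = 65: 156 − 0.3·65 = 136.5.
Δq = 250 − 65 = 185; wedge = 136.5 − 44 = 92.5.
Deadweight loss = ½ × 185 × 92.5 = $8556.25 thousand.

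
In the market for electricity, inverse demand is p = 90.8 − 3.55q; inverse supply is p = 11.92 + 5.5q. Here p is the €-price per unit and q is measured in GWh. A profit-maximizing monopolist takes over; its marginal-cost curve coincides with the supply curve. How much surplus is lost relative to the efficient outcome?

€27.29

Competitive equilibrium: 90.8 − 3.55q = 11.92 + 5.5q → q* = 8.716, p* = 59.8581.
Marginal revenue: MR = 90.8 − 7.1q. Set MR = MC: 90.8 − 7.1q = 11.92 + 5.5q → q_m = 6.2603.
Price p_m = 90.8 − 3.55·6.2603 = 68.5759; MC(q_m) = 11.92 + 5.5·6.2603 = 46.3517.
Competitive q* = 8.716, so Δq = 2.4557; wedge = 68.5759 − 46.3517 = 22.2242.
Welfare loss = ½ × 2.4557 × 22.2242 = €27.29.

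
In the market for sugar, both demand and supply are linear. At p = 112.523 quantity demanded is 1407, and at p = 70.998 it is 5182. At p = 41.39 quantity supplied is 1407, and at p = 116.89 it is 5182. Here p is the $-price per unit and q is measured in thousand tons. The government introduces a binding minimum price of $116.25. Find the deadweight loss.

$107491.87 thousand

Demand slope = (70.998 − 112.523)/(5182 − 1407) = −0.011, so p = 128 − 0.011q.
Supply slope = (116.89 − 41.39)/(5182 − 1407) = 0.02, so p = 13.25 + 0.02q.
Competitive equilibrium: 128 − 0.011q = 13.25 + 0.02q → q* = 3701.612903, p* = 87.282258.
At the floor p = 116.25, quantity demanded = (128 − 116.25)/0.011 = 1068.181818.
Sellers' marginal cost at q' = 1068.181818: 13.25 + 0.02·1068.181818 = 34.613636.
Δq = 3701.612903 − 1068.181818 = 2633.431085; wedge = 116.25 − 34.613636 = 81.636364.
DWL = ½ × 2633.431085 × 81.636364 = $107491.87 thousand.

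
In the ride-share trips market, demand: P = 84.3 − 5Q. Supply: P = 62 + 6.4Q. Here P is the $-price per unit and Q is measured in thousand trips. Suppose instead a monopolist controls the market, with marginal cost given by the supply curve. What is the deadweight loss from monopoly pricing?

$2.03 thousand

Competitive equilibrium: 84.3 − 5Q = 62 + 6.4Q → Q* = 1.9561, P* = 74.5193.
Marginal revenue: MR = 84.3 − 10Q. Set MR = MC: 84.3 − 10Q = 62 + 6.4Q → Q_m = 1.3598.
Price P_m = 84.3 − 5·1.3598 = 77.501; MC(Q_m) = 62 + 6.4·1.3598 = 70.7027.
Competitive Q* = 1.9561, so ΔQ = 0.5963; wedge = 77.501 − 70.7027 = 6.7983.
Welfare loss = ½ × 0.5963 × 6.7983 = $2.03 thousand.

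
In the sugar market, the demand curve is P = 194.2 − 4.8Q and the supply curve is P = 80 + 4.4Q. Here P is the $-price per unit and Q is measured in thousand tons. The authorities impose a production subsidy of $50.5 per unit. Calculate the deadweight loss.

$138.60 thousand

Competitive equilibrium: 194.2 − 4.8Q = 80 + 4.4Q → Q* = 12.413, P* = 134.6174.
The subsidy lowers effective supply by 50.5: P = 29.5 + 4.4Q.
New quantity: 194.2 − 4.8Q = 29.5 + 4.4Q → Q' = 17.9022.
Overproduction ΔQ = 17.9022 − 12.413 = 5.4892; wedge = subsidy = 50.5.
DWL = ½ × 5.4892 × 50.5 = $138.60 thousand.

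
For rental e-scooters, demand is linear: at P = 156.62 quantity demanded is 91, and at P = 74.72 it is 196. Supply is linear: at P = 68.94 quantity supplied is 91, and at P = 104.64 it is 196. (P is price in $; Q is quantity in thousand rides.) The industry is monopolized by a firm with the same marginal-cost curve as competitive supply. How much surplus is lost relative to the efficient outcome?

Demand slope = (74.72 − 156.62)/(196 − 91) = −0.78, so P = 227.6 − 0.78Q.
Supply slope = (104.64 − 68.94)/(196 − 91) = 0.34, so P = 38 + 0.34Q.
Competitive equilibrium: 227.6 − 0.78Q = 38 + 0.34Q → Q* = 169.2857, P* = 95.5571.
Marginal revenue: MR = 227.6 − 1.56Q. Set MR = MC: 227.6 − 1.56Q = 38 + 0.34Q → Q_m = 99.7895.
Price P_m = 227.6 − 0.78·99.7895 = 149.7642; MC(Q_m) = 38 + 0.34·99.7895 = 71.9284.
Competitive Q* = 169.2857, so ΔQ = 69.4962; wedge = 149.7642 − 71.9284 = 77.8358.
The triangle = ½ × 69.4962 × 77.8358 = $2704.65 thousand.

$2704.65 thousand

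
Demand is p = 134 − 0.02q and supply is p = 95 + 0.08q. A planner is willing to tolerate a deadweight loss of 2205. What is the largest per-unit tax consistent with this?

21

Competitive equilibrium: 134 − 0.02q = 95 + 0.08q → q* = 390, p* = 126.2.
A tax t gives Δq = t/0.1 and wedge t, so DWL = t²/0.2.
t²/0.2 = 2205 → t² = 441 → t = 21.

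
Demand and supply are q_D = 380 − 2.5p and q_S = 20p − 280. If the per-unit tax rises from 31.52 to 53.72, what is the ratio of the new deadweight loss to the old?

In inverse form: demand p = 152 − 0.4q, supply p = 14 + 0.05q.
Competitive equilibrium: 152 − 0.4q = 14 + 0.05q → q* = 306.6667, p* = 29.3333.
For a per-unit tax t: Δq = t/0.45, so DWL = ½·t·(t/0.45) = t²/0.9.
At t = 31.52: DWL = 1103.900. At t = 53.72: DWL = 3206.487.
Ratio = (53.72/31.52)² = 2.905.

2.905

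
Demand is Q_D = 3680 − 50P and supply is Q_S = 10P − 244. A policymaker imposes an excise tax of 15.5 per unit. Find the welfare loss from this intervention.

1001.04

In inverse form: demand P = 73.6 − 0.02Q, supply P = 24.4 + 0.1Q.
Competitive equilibrium: 73.6 − 0.02Q = 24.4 + 0.1Q → Q* = 410, P* = 65.4.
With the tax, the buyer price exceeds the seller price by 15.5: (73.6 − 0.02Q) − (24.4 + 0.1Q) = 15.5 → Q' = 280.8333.
ΔQ = 410 − 280.8333 = 129.1667; the wedge equals the tax, 15.5.
Welfare loss = ½ × 129.1667 × 15.5 = 1001.04.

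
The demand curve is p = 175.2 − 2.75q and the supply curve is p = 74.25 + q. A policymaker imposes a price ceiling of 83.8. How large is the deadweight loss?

565.72

Competitive equilibrium: 175.2 − 2.75q = 74.25 + q → q* = 26.92, p* = 101.17.
At the ceiling p = 83.8, quantity supplied = (83.8 − 74.25)/1 = 9.55.
Willingness to pay at q' = 9.55: 175.2 − 2.75·9.55 = 148.9375.
Δq = 26.92 − 9.55 = 17.37; wedge = 148.9375 − 83.8 = 65.1375.
Deadweight loss = ½ × 17.37 × 65.1375 = 565.72.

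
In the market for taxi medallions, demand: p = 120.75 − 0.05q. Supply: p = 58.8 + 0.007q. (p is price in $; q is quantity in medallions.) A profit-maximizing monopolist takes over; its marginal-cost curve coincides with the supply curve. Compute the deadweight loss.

$7351.06

Competitive equilibrium: 120.75 − 0.05q = 58.8 + 0.007q → q* = 1086.8421, p* = 66.4079.
Marginal revenue: MR = 120.75 − 0.1q. Set MR = MC: 120.75 − 0.1q = 58.8 + 0.007q → q_m = 578.972.
Price p_m = 120.75 − 0.05·578.972 = 91.8014; MC(q_m) = 58.8 + 0.007·578.972 = 62.8528.
Competitive q* = 1086.8421, so Δq = 507.8701; wedge = 91.8014 − 62.8528 = 28.9486.
Welfare loss = ½ × 507.8701 × 28.9486 = $7351.06.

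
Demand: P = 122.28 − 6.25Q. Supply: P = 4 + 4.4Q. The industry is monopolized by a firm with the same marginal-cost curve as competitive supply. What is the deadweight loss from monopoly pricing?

89.83

Competitive equilibrium: 122.28 − 6.25Q = 4 + 4.4Q → Q* = 11.1061, P* = 52.8669.
Marginal revenue: MR = 122.28 − 12.5Q. Set MR = MC: 122.28 − 12.5Q = 4 + 4.4Q → Q_m = 6.9988.
Price P_m = 122.28 − 6.25·6.9988 = 78.5375; MC(Q_m) = 4 + 4.4·6.9988 = 34.7947.
Competitive Q* = 11.1061, so ΔQ = 4.1073; wedge = 78.5375 − 34.7947 = 43.7428.
Welfare loss = ½ × 4.1073 × 43.7428 = 89.83.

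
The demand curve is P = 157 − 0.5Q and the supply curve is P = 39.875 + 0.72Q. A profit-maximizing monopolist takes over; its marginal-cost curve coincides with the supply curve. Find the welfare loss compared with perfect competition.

475.11

Competitive equilibrium: 157 − 0.5Q = 39.875 + 0.72Q → Q* = 96.0041, P* = 108.998.
Marginal revenue: MR = 157 − Q. Set MR = MC: 157 − Q = 39.875 + 0.72Q → Q_m = 68.0959.
Price P_m = 157 − 0.5·68.0959 = 122.9521; MC(Q_m) = 39.875 + 0.72·68.0959 = 88.904.
Competitive Q* = 96.0041, so ΔQ = 27.9082; wedge = 122.9521 − 88.904 = 34.0481.
The triangle = ½ × 27.9082 × 34.0481 = 475.11.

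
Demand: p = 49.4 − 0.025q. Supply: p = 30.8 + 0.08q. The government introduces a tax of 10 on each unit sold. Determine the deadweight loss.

Competitive equilibrium: 49.4 − 0.025q = 30.8 + 0.08q → q* = 177.1429, p* = 44.9714.
With the tax, the buyer price exceeds the seller price by 10: (49.4 − 0.025q) − (30.8 + 0.08q) = 10 → q' = 81.9048.
Δq = 177.1429 − 81.9048 = 95.2381; the wedge equals the tax, 10.
Welfare loss = ½ × 95.2381 × 10 = 476.19.

476.19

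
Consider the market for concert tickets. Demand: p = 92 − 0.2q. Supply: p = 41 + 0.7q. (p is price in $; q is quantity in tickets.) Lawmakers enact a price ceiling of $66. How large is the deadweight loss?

$197.55

Competitive equilibrium: 92 − 0.2q = 41 + 0.7q → q* = 56.6667, p* = 80.6667.
At the ceiling p = 66, quantity supplied = (66 − 41)/0.7 = 35.7143.
Willingness to pay at q' = 35.7143: 92 − 0.2·35.7143 = 84.8571.
Δq = 56.6667 − 35.7143 = 20.9524; wedge = 84.8571 − 66 = 18.8571.
Welfare loss = ½ × 20.9524 × 18.8571 = $197.55.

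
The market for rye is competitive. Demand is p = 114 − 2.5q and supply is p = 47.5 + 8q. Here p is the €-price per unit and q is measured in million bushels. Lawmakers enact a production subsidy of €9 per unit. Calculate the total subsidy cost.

Competitive equilibrium: 114 − 2.5q = 47.5 + 8q → q* = 6.3333, p* = 98.1667.
The subsidy lowers effective supply by 9: p = 38.5 + 8q.
New quantity: 114 − 2.5q = 38.5 + 8q → q' = 7.1905.
Total subsidy cost = 9 × 7.1905 = €64.71 million.

€64.71 million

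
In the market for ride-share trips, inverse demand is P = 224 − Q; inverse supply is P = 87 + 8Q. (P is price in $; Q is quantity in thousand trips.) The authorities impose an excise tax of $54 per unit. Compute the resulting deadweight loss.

Competitive equilibrium: 224 − Q = 87 + 8Q → Q* = 15.2222, P* = 208.7778.
With the tax, the buyer price exceeds the seller price by 54: (224 − Q) − (87 + 8Q) = 54 → Q' = 9.2222.
ΔQ = 15.2222 − 9.2222 = 6; the wedge equals the tax, 54.
DWL = ½ × 6 × 54 = $162 thousand.

$162 thousand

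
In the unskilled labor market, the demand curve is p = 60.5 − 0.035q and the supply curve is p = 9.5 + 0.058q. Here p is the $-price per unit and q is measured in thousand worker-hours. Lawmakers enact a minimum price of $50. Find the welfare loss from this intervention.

Competitive equilibrium: 60.5 − 0.035q = 9.5 + 0.058q → q* = 548.3871, p* = 41.3065.
At the floor p = 50, quantity demanded = (60.5 − 50)/0.035 = 300.
Sellers' marginal cost at q' = 300: 9.5 + 0.058·300 = 26.9.
Δq = 548.3871 − 300 = 248.3871; wedge = 50 − 26.9 = 23.1.
The triangle = ½ × 248.3871 × 23.1 = $2868.87 thousand.

$2868.87 thousand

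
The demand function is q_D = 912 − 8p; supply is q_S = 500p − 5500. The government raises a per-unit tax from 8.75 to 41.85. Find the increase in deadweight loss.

6593.94

In inverse form: demand p = 114 − 0.125q, supply p = 11 + 0.002q.
Competitive equilibrium: 114 − 0.125q = 11 + 0.002q → q* = 811.0236, p* = 12.622.
For a per-unit tax t: Δq = t/0.127, so DWL = ½·t·(t/0.127) = t²/0.254.
At t = 8.75: DWL = 301.427. At t = 41.85: DWL = 6895.364.
Increase = 6895.364 − 301.427 = 6593.94.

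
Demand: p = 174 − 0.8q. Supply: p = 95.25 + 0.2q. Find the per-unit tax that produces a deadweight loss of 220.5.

Competitive equilibrium: 174 − 0.8q = 95.25 + 0.2q → q* = 78.75, p* = 111.
A tax t gives Δq = t/1 and wedge t, so DWL = t²/2.
t²/2 = 220.5 → t² = 441 → t = 21.

21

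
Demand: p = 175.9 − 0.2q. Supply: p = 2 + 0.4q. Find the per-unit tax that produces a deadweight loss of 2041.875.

Competitive equilibrium: 175.9 − 0.2q = 2 + 0.4q → q* = 289.8333, p* = 117.9333.
A tax t gives Δq = t/0.6 and wedge t, so DWL = t²/1.2.
t²/1.2 = 2041.875 → t² = 2450.25 → t = 49.5.

49.5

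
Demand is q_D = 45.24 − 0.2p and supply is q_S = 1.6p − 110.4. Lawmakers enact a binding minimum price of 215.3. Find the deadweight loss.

In inverse form: demand p = 226.2 − 5q, supply p = 69 + 0.625q.
Competitive equilibrium: 226.2 − 5q = 69 + 0.625q → q* = 27.9467, p* = 86.4667.
At the floor p = 215.3, quantity demanded = (226.2 − 215.3)/5 = 2.18.
Sellers' marginal cost at q' = 2.18: 69 + 0.625·2.18 = 70.3625.
Δq = 27.9467 − 2.18 = 25.7667; wedge = 215.3 − 70.3625 = 144.9375.
DWL = ½ × 25.7667 × 144.9375 = 1867.28.

1867.28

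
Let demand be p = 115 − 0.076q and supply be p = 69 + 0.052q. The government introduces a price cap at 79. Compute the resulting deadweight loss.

Competitive equilibrium: 115 − 0.076q = 69 + 0.052q → q* = 359.375, p* = 87.6875.
At the ceiling p = 79, quantity supplied = (79 − 69)/0.052 = 192.30769.
Willingness to pay at q' = 192.30769: 115 − 0.076·192.30769 = 100.38462.
Δq = 359.375 − 192.30769 = 167.06731; wedge = 100.38462 − 79 = 21.38462.
The triangle = ½ × 167.06731 × 21.38462 = 1786.34.

1786.34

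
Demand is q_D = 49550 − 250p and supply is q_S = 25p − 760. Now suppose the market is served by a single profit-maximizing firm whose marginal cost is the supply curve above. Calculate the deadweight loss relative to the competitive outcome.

In inverse form: demand p = 198.2 − 0.004q, supply p = 30.4 + 0.04q.
Competitive equilibrium: 198.2 − 0.004q = 30.4 + 0.04q → q* = 3813.63636, p* = 182.94545.
Marginal revenue: MR = 198.2 − 0.008q. Set MR = MC: 198.2 − 0.008q = 30.4 + 0.04q → q_m = 3495.83333.
Price p_m = 198.2 − 0.004·3495.83333 = 184.21667; MC(q_m) = 30.4 + 0.04·3495.83333 = 170.23333.
Competitive q* = 3813.63636, so Δq = 317.80303; wedge = 184.21667 − 170.23333 = 13.98334.
DWL = ½ × 317.80303 × 13.98334 = 2221.97.

2221.97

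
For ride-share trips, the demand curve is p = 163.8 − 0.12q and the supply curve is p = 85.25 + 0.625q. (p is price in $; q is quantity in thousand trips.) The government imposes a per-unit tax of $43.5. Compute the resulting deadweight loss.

Competitive equilibrium: 163.8 − 0.12q = 85.25 + 0.625q → q* = 105.4362, p* = 151.1477.
With the tax, the buyer price exceeds the seller price by 43.5: (163.8 − 0.12q) − (85.25 + 0.625q) = 43.5 → q' = 47.047.
Δq = 105.4362 − 47.047 = 58.3892; the wedge equals the tax, 43.5.
The triangle = ½ × 58.3892 × 43.5 = $1269.97 thousand.

$1269.97 thousand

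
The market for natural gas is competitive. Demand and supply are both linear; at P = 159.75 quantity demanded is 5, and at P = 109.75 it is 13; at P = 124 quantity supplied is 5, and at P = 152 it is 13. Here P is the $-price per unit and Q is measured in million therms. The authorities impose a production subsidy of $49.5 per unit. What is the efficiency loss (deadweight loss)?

Demand slope = (109.75 − 159.75)/(13 − 5) = −6.25, so P = 191 − 6.25Q.
Supply slope = (152 − 124)/(13 − 5) = 3.5, so P = 106.5 + 3.5Q.
Competitive equilibrium: 191 − 6.25Q = 106.5 + 3.5Q → Q* = 8.6667, P* = 136.8333.
The subsidy lowers effective supply by 49.5: P = 57 + 3.5Q.
New quantity: 191 − 6.25Q = 57 + 3.5Q → Q' = 13.7436.
Overproduction ΔQ = 13.7436 − 8.6667 = 5.0769; wedge = subsidy = 49.5.
The triangle = ½ × 5.0769 × 49.5 = $125.65 million.

$125.65 million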